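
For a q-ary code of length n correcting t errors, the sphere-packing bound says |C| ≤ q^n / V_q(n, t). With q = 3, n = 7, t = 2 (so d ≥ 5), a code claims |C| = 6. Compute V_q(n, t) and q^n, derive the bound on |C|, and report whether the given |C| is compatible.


V_q(n, t) = 99, q^n = 2187, Hamming bound = 22, |C| = 6 ≤ bound (satisfied).

Step 1: Compute V_q(n, t) = Σ_{j=0}^2 C(n, j) (q−1)^j.
  j = 0: C(7,0)·(2)^0 = 1·1 = 1.
  j = 1: C(7,1)·(2)^1 = 7·2 = 14.
  j = 2: C(7,2)·(2)^2 = 21·4 = 84.
  V_q(n, t) = 1 + 14 + 84 = 99.
Step 2: q^n = 3^7 = 2187.
Step 3: Hamming bound ⌊q^n / V_q(n,t)⌋ = ⌊2187/99⌋ = 22.
Step 4: Compare |C| = 6 to 22: satisfied.
The claimed |C| lies below the Hamming bound.


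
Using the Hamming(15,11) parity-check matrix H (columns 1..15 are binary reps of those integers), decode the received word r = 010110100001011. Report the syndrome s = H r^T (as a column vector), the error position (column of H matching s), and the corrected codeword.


s = (1, 0, 0, 1)^T, error position = 9, corrected codeword c = 010110101001011

Compute s = H r^T mod 2 one row at a time:
  s_1 = 0 + 0 + 0 + 0 + 1 + 0 + 1 + 1 = 3 ≡ 1 (mod 2).
  s_2 = 1 + 1 + 0 + 1 + 1 + 0 + 1 + 1 = 6 ≡ 0 (mod 2).
  s_3 = 1 + 0 + 0 + 1 + 0 + 0 + 1 + 1 = 4 ≡ 0 (mod 2).
  s_4 = 0 + 0 + 1 + 1 + 0 + 0 + 0 + 1 = 3 ≡ 1 (mod 2).
s = (1, 0, 0, 1)^T — this equals column 9 of H (binary 1001), so error is at position 9.
Correct: flip bit 9 of r = 010110100001011 to get c = 010110101001011.


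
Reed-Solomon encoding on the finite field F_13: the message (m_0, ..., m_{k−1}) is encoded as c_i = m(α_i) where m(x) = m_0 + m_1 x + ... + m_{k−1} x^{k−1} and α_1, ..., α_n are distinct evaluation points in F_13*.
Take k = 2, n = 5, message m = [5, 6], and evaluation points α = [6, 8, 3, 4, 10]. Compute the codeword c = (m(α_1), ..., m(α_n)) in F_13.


c = [2, 1, 10, 3, 0]

Message polynomial: m(x) = 5 + 6·x (mod 13).
For each evaluation point α_i, compute m(α_i) mod 13:
  α_1 = 6: Horner steps 6 → 2, so m(6) = 2.
  α_2 = 8: Horner steps 6 → 1, so m(8) = 1.
  α_3 = 3: Horner steps 6 → 10, so m(3) = 10.
  α_4 = 4: Horner steps 6 → 3, so m(4) = 3.
  α_5 = 10: Horner steps 6 → 0, so m(10) = 0.
Codeword c = [2, 1, 10, 3, 0] ∈ F_13^5.


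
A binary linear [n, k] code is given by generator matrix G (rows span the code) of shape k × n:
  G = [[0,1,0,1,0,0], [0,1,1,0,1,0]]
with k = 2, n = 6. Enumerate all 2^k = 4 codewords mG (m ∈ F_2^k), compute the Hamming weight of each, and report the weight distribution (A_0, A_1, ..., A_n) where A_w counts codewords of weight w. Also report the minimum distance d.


Weight distribution: A_0 = 1, A_2 = 1, A_3 = 2. Minimum distance d = 2.

Enumerate all 2^2 = 4 messages m ∈ F_2^2.
For each, compute codeword c = mG in F_2^6, then tally its weight.
  m = 00 → c = 000000, weight = 0.
  m = 10 → c = 010100, weight = 2.
  m = 01 → c = 011010, weight = 3.
  m = 11 → c = 001110, weight = 3.
Tally weights:
  weight 0: 1 codewords.
  weight 2: 1 codewords.
  weight 3: 2 codewords.
Minimum distance d = smallest w > 0 with A_w > 0 = 2.
Sanity: Σ A_w = 4 = 2^2 = 4 ✓.


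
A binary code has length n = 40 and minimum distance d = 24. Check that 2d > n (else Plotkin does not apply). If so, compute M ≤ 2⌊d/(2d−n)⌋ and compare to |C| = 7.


Plotkin bound M ≤ 6; given |C| = 7 > bound (violated).

Check applicability: 2d = 48, n = 40.
2d − n = 8 > 0, so Plotkin applies.
Compute d/(2d−n) = 24/8 ≈ 3.0000.
⌊d/(2d−n)⌋ = 3.
Plotkin bound: M ≤ 2·3 = 6.
Given |C| = 7, check: VIOLATED.
This |C| is above the Plotkin bound, so no binary code with n = 40, d = 24 and 7 codewords exists.


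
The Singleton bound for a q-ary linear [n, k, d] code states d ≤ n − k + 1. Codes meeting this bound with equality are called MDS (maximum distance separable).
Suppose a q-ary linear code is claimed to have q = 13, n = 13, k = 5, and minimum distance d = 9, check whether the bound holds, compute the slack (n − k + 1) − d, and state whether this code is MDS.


Singleton RHS = n − k + 1 = 9, slack = 0, bound satisfied, MDS.

Singleton bound: d ≤ n − k + 1.
Here n = 13, k = 5, so n − k + 1 = 9.
Given d = 9, check d ≤ 9: YES.
Slack = (n − k + 1) − d = 0.
The code is MDS (slack = 0).
Description: the claimed parameters are [13, 5, 9]_13; such a code would be MDS (meets Singleton bound).


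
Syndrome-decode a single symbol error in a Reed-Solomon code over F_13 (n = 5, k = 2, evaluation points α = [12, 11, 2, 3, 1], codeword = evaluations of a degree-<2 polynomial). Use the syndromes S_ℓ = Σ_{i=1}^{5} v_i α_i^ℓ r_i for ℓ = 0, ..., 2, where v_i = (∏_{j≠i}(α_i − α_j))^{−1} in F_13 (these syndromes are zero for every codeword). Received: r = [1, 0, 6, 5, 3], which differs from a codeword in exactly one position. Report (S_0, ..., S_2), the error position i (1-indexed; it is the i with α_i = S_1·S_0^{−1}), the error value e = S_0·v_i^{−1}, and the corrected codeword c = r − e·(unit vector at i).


S = (2, 4, 8), error at position 3, error magnitude e = 2, c = [1, 0, 4, 5, 3].

Step 1: column multipliers v_i = (∏_{j≠i}(α_i − α_j))^{−1} mod 13.
  i = 1 (α = 12): (12−11)(12−2)(12−3)(12−1) = 1·10·9·11 = 990 ≡ 2, so v_1 = 2^{−1} = 7 (mod 13).
  i = 2 (α = 11): (11−12)(11−2)(11−3)(11−1) = (−1)·9·8·10 = −720 ≡ 8, so v_2 = 8^{−1} = 5 (mod 13).
  i = 3 (α = 2): (2−12)(2−11)(2−3)(2−1) = (−10)·(−9)·(−1)·1 = −90 ≡ 1, so v_3 = 1^{−1} = 1 (mod 13).
  i = 4 (α = 3): (3−12)(3−11)(3−2)(3−1) = (−9)·(−8)·1·2 = 144 ≡ 1, so v_4 = 1^{−1} = 1 (mod 13).
  i = 5 (α = 1): (1−12)(1−11)(1−2)(1−3) = (−11)·(−10)·(−1)·(−2) = 220 ≡ 12, so v_5 = 12^{−1} = 12 (mod 13).
  v = [7, 5, 1, 1, 12].
Step 2: syndromes of r = [1, 0, 6, 5, 3] (all sums mod 13).
  S_0 = Σ v_i r_i = 7·1 + 5·0 + 1·6 + 1·5 + 12·3 = 54 ≡ 2.
  S_1 = Σ v_i α_i r_i = 7·12·1 + 5·11·0 + 1·2·6 + 1·3·5 + 12·1·3 = 147 ≡ 4.
  α_i^2 mod 13 = [1, 4, 4, 9, 1].
  S_2 = Σ v_i α_i^2 r_i = 7·1·1 + 5·4·0 + 1·4·6 + 1·9·5 + 12·1·3 = 112 ≡ 8.
  S = (2, 4, 8) ≠ 0, so r is not a codeword (an error is present).
Step 3: locate the error. For a single error e at position i, S_ℓ = v_i·e·α_i^ℓ, so α_err = S_1/S_0.
  S_0^{−1} = 2^{−1} = 7 (mod 13), so α_err = 4·7 = 28 ≡ 2 = α_3. Error position i = 3.
  Consistency check: S_2/S_1 = 8·10 = 80 ≡ 2 = α_err ✓ (single-error assumption holds).
Step 4: error magnitude e = S_0/v_3 = S_0·∏_{j≠3}(α_3 − α_j) = 2·1 = 2 ≡ 2 (mod 13).
Step 5: correct position 3: c_3 = r_3 − e = 6 − 2 ≡ 4 (mod 13). Hence c = [1, 0, 4, 5, 3].
  Check: interpolating c through the α_i gives m(x) = 2 + 1·x (degree < 2) with m(α_i) = c_i for every i, so c is indeed a codeword.


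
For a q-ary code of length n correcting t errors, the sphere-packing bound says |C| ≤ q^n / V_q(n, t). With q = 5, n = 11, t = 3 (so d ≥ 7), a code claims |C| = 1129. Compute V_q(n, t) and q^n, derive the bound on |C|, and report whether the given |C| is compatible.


V_q(n, t) = 11485, q^n = 48828125, Hamming bound = 4251, |C| = 1129 ≤ bound (satisfied).

Step 1: Compute V_q(n, t) = Σ_{j=0}^3 C(n, j) (q−1)^j.
  j = 0: C(11,0)·(4)^0 = 1·1 = 1.
  j = 1: C(11,1)·(4)^1 = 11·4 = 44.
  j = 2: C(11,2)·(4)^2 = 55·16 = 880.
  j = 3: C(11,3)·(4)^3 = 165·64 = 10560.
  V_q(n, t) = 1 + 44 + 880 + 10560 = 11485.
Step 2: q^n = 5^11 = 48828125.
Step 3: Hamming bound ⌊q^n / V_q(n,t)⌋ = ⌊48828125/11485⌋ = 4251.
Step 4: Compare |C| = 1129 to 4251: satisfied.
The claimed |C| lies below the Hamming bound.


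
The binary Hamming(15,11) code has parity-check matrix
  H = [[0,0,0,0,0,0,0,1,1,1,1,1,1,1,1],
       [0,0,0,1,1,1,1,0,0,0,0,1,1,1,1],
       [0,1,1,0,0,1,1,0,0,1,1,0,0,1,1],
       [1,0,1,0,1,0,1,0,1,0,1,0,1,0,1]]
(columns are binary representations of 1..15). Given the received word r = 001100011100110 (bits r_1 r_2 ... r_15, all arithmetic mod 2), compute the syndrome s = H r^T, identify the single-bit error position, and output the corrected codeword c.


s = (1, 1, 1, 1)^T, error position = 15, corrected codeword c = 001100011100111

Compute s = H r^T mod 2 one row at a time:
  s_1 = 1 + 1 + 1 + 0 + 0 + 1 + 1 + 0 = 5 ≡ 1 (mod 2).
  s_2 = 1 + 0 + 0 + 0 + 0 + 1 + 1 + 0 = 3 ≡ 1 (mod 2).
  s_3 = 0 + 1 + 0 + 0 + 1 + 0 + 1 + 0 = 3 ≡ 1 (mod 2).
  s_4 = 0 + 1 + 0 + 0 + 1 + 0 + 1 + 0 = 3 ≡ 1 (mod 2).
s = (1, 1, 1, 1)^T — this equals column 15 of H (binary 1111), so error is at position 15.
Correct: flip bit 15 of r = 001100011100110 to get c = 001100011100111.


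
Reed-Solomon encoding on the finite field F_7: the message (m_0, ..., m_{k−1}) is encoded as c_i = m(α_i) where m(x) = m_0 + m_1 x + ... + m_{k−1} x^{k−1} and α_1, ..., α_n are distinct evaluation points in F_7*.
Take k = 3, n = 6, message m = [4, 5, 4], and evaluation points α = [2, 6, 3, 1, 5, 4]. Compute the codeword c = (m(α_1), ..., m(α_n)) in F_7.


c = [2, 3, 6, 6, 3, 4]

Message polynomial: m(x) = 4 + 5·x + 4·x^2 (mod 7).
For each evaluation point α_i, compute m(α_i) mod 7:
  α_1 = 2: Horner steps 4 → 6 → 2, so m(2) = 2.
  α_2 = 6: Horner steps 4 → 1 → 3, so m(6) = 3.
  α_3 = 3: Horner steps 4 → 3 → 6, so m(3) = 6.
  α_4 = 1: Horner steps 4 → 2 → 6, so m(1) = 6.
  α_5 = 5: Horner steps 4 → 4 → 3, so m(5) = 3.
  α_6 = 4: Horner steps 4 → 0 → 4, so m(4) = 4.
Codeword c = [2, 3, 6, 6, 3, 4] ∈ F_7^6.


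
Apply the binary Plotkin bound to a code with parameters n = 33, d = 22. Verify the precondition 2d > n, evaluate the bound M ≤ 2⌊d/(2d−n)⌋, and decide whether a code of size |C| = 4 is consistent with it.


Plotkin bound M ≤ 4; given |C| = 4 ≤ bound (satisfied).

Check applicability: 2d = 44, n = 33.
2d − n = 11 > 0, so Plotkin applies.
Compute d/(2d−n) = 22/11 ≈ 2.0000.
⌊d/(2d−n)⌋ = 2.
Plotkin bound: M ≤ 2·2 = 4.
Given |C| = 4, check: satisfied.
This |C| is at the Plotkin bound.


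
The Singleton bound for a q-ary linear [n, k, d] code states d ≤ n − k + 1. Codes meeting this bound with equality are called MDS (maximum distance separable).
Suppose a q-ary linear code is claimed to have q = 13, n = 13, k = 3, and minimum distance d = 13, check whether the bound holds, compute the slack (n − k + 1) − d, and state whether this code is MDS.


Singleton RHS = n − k + 1 = 11, slack = -2, bound violated (no such code; not MDS).

Singleton bound: d ≤ n − k + 1.
Here n = 13, k = 3, so n − k + 1 = 11.
Given d = 13, check d ≤ 11: NO.
Slack = (n − k + 1) − d = -2.
The slack is negative: d = 13 exceeds n − k + 1 = 11 by 2, so the Singleton bound is violated and no linear [13, 3, 13]_13 code can exist. In particular it is not MDS (MDS requires d = n − k + 1 exactly).
Description: the claimed parameters are [13, 3, 13]_13; such a code would be impossible (violates the Singleton bound).


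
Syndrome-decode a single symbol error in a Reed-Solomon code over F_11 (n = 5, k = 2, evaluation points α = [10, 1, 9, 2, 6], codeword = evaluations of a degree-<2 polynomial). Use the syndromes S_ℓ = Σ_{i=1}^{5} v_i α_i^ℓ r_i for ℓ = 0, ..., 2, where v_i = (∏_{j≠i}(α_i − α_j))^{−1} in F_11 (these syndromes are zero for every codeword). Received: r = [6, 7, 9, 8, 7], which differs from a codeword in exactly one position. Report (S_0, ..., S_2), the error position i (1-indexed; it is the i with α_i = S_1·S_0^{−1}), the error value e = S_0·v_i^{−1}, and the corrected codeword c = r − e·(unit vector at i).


S = (5, 5, 5), error at position 2, error magnitude e = 7, c = [6, 0, 9, 8, 7].

Step 1: column multipliers v_i = (∏_{j≠i}(α_i − α_j))^{−1} mod 11.
  i = 1 (α = 10): (10−1)(10−9)(10−2)(10−6) = 9·1·8·4 = 288 ≡ 2, so v_1 = 2^{−1} = 6 (mod 11).
  i = 2 (α = 1): (1−10)(1−9)(1−2)(1−6) = (−9)·(−8)·(−1)·(−5) = 360 ≡ 8, so v_2 = 8^{−1} = 7 (mod 11).
  i = 3 (α = 9): (9−10)(9−1)(9−2)(9−6) = (−1)·8·7·3 = −168 ≡ 8, so v_3 = 8^{−1} = 7 (mod 11).
  i = 4 (α = 2): (2−10)(2−1)(2−9)(2−6) = (−8)·1·(−7)·(−4) = −224 ≡ 7, so v_4 = 7^{−1} = 8 (mod 11).
  i = 5 (α = 6): (6−10)(6−1)(6−9)(6−2) = (−4)·5·(−3)·4 = 240 ≡ 9, so v_5 = 9^{−1} = 5 (mod 11).
  v = [6, 7, 7, 8, 5].
Step 2: syndromes of r = [6, 7, 9, 8, 7] (all sums mod 11).
  S_0 = Σ v_i r_i = 6·6 + 7·7 + 7·9 + 8·8 + 5·7 = 247 ≡ 5.
  S_1 = Σ v_i α_i r_i = 6·10·6 + 7·1·7 + 7·9·9 + 8·2·8 + 5·6·7 = 1314 ≡ 5.
  α_i^2 mod 11 = [1, 1, 4, 4, 3].
  S_2 = Σ v_i α_i^2 r_i = 6·1·6 + 7·1·7 + 7·4·9 + 8·4·8 + 5·3·7 = 698 ≡ 5.
  S = (5, 5, 5) ≠ 0, so r is not a codeword (an error is present).
Step 3: locate the error. For a single error e at position i, S_ℓ = v_i·e·α_i^ℓ, so α_err = S_1/S_0.
  S_0^{−1} = 5^{−1} = 9 (mod 11), so α_err = 5·9 = 45 ≡ 1 = α_2. Error position i = 2.
  Consistency check: S_2/S_1 = 5·9 = 45 ≡ 1 = α_err ✓ (single-error assumption holds).
Step 4: error magnitude e = S_0/v_2 = S_0·∏_{j≠2}(α_2 − α_j) = 5·8 = 40 ≡ 7 (mod 11).
Step 5: correct position 2: c_2 = r_2 − e = 7 − 7 ≡ 0 (mod 11). Hence c = [6, 0, 9, 8, 7].
  Check: interpolating c through the α_i gives m(x) = 3 + 8·x (degree < 2) with m(α_i) = c_i for every i, so c is indeed a codeword.


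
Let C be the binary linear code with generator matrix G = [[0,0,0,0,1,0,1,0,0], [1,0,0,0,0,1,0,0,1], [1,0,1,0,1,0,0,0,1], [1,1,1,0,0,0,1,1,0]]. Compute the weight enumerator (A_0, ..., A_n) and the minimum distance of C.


Weight distribution: A_0 = 1, A_2 = 1, A_3 = 4, A_4 = 3, A_5 = 4, A_6 = 3. Minimum distance d = 2.

Enumerate all 2^4 = 16 messages m ∈ F_2^4.
For each, compute codeword c = mG in F_2^9, then tally its weight.
  m = 0000 → c = 000000000, weight = 0.
  m = 1000 → c = 000010100, weight = 2.
  m = 0100 → c = 100001001, weight = 3.
  m = 1100 → c = 100011101, weight = 5.
  m = 0010 → c = 101010001, weight = 4.
  m = 1010 → c = 101000101, weight = 4.
  m = 0110 → c = 001011000, weight = 3.
  m = 1110 → c = 001001100, weight = 3.
  m = 0001 → c = 111000110, weight = 5.
  m = 1001 → c = 111010010, weight = 5.
  m = 0101 → c = 011001111, weight = 6.
  m = 1101 → c = 011011011, weight = 6.
  m = 0011 → c = 010010111, weight = 5.
  m = 1011 → c = 010000011, weight = 3.
  m = 0111 → c = 110011110, weight = 6.
  m = 1111 → c = 110001010, weight = 4.
Tally weights:
  weight 0: 1 codewords.
  weight 2: 1 codewords.
  weight 3: 4 codewords.
  weight 4: 3 codewords.
  weight 5: 4 codewords.
  weight 6: 3 codewords.
Minimum distance d = smallest w > 0 with A_w > 0 = 2.
Sanity: Σ A_w = 16 = 2^4 = 16 ✓.


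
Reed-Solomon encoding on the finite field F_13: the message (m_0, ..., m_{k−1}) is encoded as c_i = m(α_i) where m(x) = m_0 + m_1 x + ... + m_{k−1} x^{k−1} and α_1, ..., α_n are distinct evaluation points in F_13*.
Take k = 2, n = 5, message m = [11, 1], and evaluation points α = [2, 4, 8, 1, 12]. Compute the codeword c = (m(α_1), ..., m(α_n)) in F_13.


c = [0, 2, 6, 12, 10]

Message polynomial: m(x) = 11 + 1·x (mod 13).
For each evaluation point α_i, compute m(α_i) mod 13:
  α_1 = 2: Horner steps 1 → 0, so m(2) = 0.
  α_2 = 4: Horner steps 1 → 2, so m(4) = 2.
  α_3 = 8: Horner steps 1 → 6, so m(8) = 6.
  α_4 = 1: Horner steps 1 → 12, so m(1) = 12.
  α_5 = 12: Horner steps 1 → 10, so m(12) = 10.
Codeword c = [0, 2, 6, 12, 10] ∈ F_13^5.


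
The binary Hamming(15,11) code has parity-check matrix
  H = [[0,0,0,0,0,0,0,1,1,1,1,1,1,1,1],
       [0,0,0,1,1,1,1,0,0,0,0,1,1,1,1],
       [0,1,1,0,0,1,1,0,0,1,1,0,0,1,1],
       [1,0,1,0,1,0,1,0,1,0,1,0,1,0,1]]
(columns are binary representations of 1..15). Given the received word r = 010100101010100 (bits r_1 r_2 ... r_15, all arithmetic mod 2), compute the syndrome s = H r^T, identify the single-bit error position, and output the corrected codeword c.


s = (1, 1, 1, 0)^T, error position = 14, corrected codeword c = 010100101010110

Compute s = H r^T mod 2 one row at a time:
  s_1 = 0 + 1 + 0 + 1 + 0 + 1 + 0 + 0 = 3 ≡ 1 (mod 2).
  s_2 = 1 + 0 + 0 + 1 + 0 + 1 + 0 + 0 = 3 ≡ 1 (mod 2).
  s_3 = 1 + 0 + 0 + 1 + 0 + 1 + 0 + 0 = 3 ≡ 1 (mod 2).
  s_4 = 0 + 0 + 0 + 1 + 1 + 1 + 1 + 0 = 4 ≡ 0 (mod 2).
s = (1, 1, 1, 0)^T — this equals column 14 of H (binary 1110), so error is at position 14.
Correct: flip bit 14 of r = 010100101010100 to get c = 010100101010110.


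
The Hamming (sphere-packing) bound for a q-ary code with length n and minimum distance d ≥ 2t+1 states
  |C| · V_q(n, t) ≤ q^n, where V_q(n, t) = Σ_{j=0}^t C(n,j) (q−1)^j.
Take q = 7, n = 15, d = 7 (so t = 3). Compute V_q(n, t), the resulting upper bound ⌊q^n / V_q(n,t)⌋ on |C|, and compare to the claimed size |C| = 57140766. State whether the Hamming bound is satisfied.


V_q(n, t) = 102151, q^n = 4747561509943, Hamming bound = 46475918, |C| = 57140766 > bound (violated).

Step 1: Compute V_q(n, t) = Σ_{j=0}^3 C(n, j) (q−1)^j.
  j = 0: C(15,0)·(6)^0 = 1·1 = 1.
  j = 1: C(15,1)·(6)^1 = 15·6 = 90.
  j = 2: C(15,2)·(6)^2 = 105·36 = 3780.
  j = 3: C(15,3)·(6)^3 = 455·216 = 98280.
  V_q(n, t) = 1 + 90 + 3780 + 98280 = 102151.
Step 2: q^n = 7^15 = 4747561509943.
Step 3: Hamming bound ⌊q^n / V_q(n,t)⌋ = ⌊4747561509943/102151⌋ = 46475918.
Step 4: Compare |C| = 57140766 to 46475918: violated.
The claimed |C| lies above the Hamming bound, so no 7-ary code of length 15 with d ≥ 7 can have 57140766 codewords.


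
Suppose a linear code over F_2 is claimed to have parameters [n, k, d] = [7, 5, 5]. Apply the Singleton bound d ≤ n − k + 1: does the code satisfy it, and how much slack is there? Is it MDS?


Singleton RHS = n − k + 1 = 3, slack = -2, bound violated (no such code; not MDS).

Singleton bound: d ≤ n − k + 1.
Here n = 7, k = 5, so n − k + 1 = 3.
Given d = 5, check d ≤ 3: NO.
Slack = (n − k + 1) − d = -2.
The slack is negative: d = 5 exceeds n − k + 1 = 3 by 2, so the Singleton bound is violated and no linear [7, 5, 5]_2 code can exist. In particular it is not MDS (MDS requires d = n − k + 1 exactly).
Description: the claimed parameters are [7, 5, 5]_2; such a code would be impossible (violates the Singleton bound).


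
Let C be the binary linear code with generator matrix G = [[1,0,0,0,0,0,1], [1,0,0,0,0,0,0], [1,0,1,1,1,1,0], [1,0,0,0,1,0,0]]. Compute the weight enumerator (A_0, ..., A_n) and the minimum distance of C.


Weight distribution: A_0 = 1, A_1 = 3, A_2 = 3, A_3 = 2, A_4 = 3, A_5 = 3, A_6 = 1. Minimum distance d = 1.

Enumerate all 2^4 = 16 messages m ∈ F_2^4.
For each, compute codeword c = mG in F_2^7, then tally its weight.
  m = 0000 → c = 0000000, weight = 0.
  m = 1000 → c = 1000001, weight = 2.
  m = 0100 → c = 1000000, weight = 1.
  m = 1100 → c = 0000001, weight = 1.
  m = 0010 → c = 1011110, weight = 5.
  m = 1010 → c = 0011111, weight = 5.
  m = 0110 → c = 0011110, weight = 4.
  m = 1110 → c = 1011111, weight = 6.
  m = 0001 → c = 1000100, weight = 2.
  m = 1001 → c = 0000101, weight = 2.
  m = 0101 → c = 0000100, weight = 1.
  m = 1101 → c = 1000101, weight = 3.
  m = 0011 → c = 0011010, weight = 3.
  m = 1011 → c = 1011011, weight = 5.
  m = 0111 → c = 1011010, weight = 4.
  m = 1111 → c = 0011011, weight = 4.
Tally weights:
  weight 0: 1 codewords.
  weight 1: 3 codewords.
  weight 2: 3 codewords.
  weight 3: 2 codewords.
  weight 4: 3 codewords.
  weight 5: 3 codewords.
  weight 6: 1 codewords.
Minimum distance d = smallest w > 0 with A_w > 0 = 1.
Sanity: Σ A_w = 16 = 2^4 = 16 ✓.


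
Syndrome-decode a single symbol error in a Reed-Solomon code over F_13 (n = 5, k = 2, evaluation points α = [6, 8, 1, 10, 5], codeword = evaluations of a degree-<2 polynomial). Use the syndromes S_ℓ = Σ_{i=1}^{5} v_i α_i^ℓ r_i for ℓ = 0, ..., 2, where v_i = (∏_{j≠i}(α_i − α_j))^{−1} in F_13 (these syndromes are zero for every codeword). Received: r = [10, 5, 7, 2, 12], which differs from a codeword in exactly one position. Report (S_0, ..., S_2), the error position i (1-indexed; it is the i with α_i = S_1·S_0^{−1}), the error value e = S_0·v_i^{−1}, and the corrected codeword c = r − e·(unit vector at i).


S = (11, 10, 2), error at position 2, error magnitude e = 12, c = [10, 6, 7, 2, 12].

Step 1: column multipliers v_i = (∏_{j≠i}(α_i − α_j))^{−1} mod 13.
  i = 1 (α = 6): (6−8)(6−1)(6−10)(6−5) = (−2)·5·(−4)·1 = 40 ≡ 1, so v_1 = 1^{−1} = 1 (mod 13).
  i = 2 (α = 8): (8−6)(8−1)(8−10)(8−5) = 2·7·(−2)·3 = −84 ≡ 7, so v_2 = 7^{−1} = 2 (mod 13).
  i = 3 (α = 1): (1−6)(1−8)(1−10)(1−5) = (−5)·(−7)·(−9)·(−4) = 1260 ≡ 12, so v_3 = 12^{−1} = 12 (mod 13).
  i = 4 (α = 10): (10−6)(10−8)(10−1)(10−5) = 4·2·9·5 = 360 ≡ 9, so v_4 = 9^{−1} = 3 (mod 13).
  i = 5 (α = 5): (5−6)(5−8)(5−1)(5−10) = (−1)·(−3)·4·(−5) = −60 ≡ 5, so v_5 = 5^{−1} = 8 (mod 13).
  v = [1, 2, 12, 3, 8].
Step 2: syndromes of r = [10, 5, 7, 2, 12] (all sums mod 13).
  S_0 = Σ v_i r_i = 1·10 + 2·5 + 12·7 + 3·2 + 8·12 = 206 ≡ 11.
  S_1 = Σ v_i α_i r_i = 1·6·10 + 2·8·5 + 12·1·7 + 3·10·2 + 8·5·12 = 764 ≡ 10.
  α_i^2 mod 13 = [10, 12, 1, 9, 12].
  S_2 = Σ v_i α_i^2 r_i = 1·10·10 + 2·12·5 + 12·1·7 + 3·9·2 + 8·12·12 = 1510 ≡ 2.
  S = (11, 10, 2) ≠ 0, so r is not a codeword (an error is present).
Step 3: locate the error. For a single error e at position i, S_ℓ = v_i·e·α_i^ℓ, so α_err = S_1/S_0.
  S_0^{−1} = 11^{−1} = 6 (mod 13), so α_err = 10·6 = 60 ≡ 8 = α_2. Error position i = 2.
  Consistency check: S_2/S_1 = 2·4 = 8 ≡ 8 = α_err ✓ (single-error assumption holds).
Step 4: error magnitude e = S_0/v_2 = S_0·∏_{j≠2}(α_2 − α_j) = 11·7 = 77 ≡ 12 (mod 13).
Step 5: correct position 2: c_2 = r_2 − e = 5 − 12 ≡ 6 (mod 13). Hence c = [10, 6, 7, 2, 12].
  Check: interpolating c through the α_i gives m(x) = 9 + 11·x (degree < 2) with m(α_i) = c_i for every i, so c is indeed a codeword.


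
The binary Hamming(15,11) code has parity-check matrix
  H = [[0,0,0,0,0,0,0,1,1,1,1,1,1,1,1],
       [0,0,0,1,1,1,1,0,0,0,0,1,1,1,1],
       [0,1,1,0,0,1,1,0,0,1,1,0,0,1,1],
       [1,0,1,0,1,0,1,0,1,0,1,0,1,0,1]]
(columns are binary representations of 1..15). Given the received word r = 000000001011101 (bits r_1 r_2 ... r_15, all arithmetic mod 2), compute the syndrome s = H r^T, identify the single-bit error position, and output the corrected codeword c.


s = (1, 1, 0, 0)^T, error position = 12, corrected codeword c = 000000001010101

Compute s = H r^T mod 2 one row at a time:
  s_1 = 0 + 1 + 0 + 1 + 1 + 1 + 0 + 1 = 5 ≡ 1 (mod 2).
  s_2 = 0 + 0 + 0 + 0 + 1 + 1 + 0 + 1 = 3 ≡ 1 (mod 2).
  s_3 = 0 + 0 + 0 + 0 + 0 + 1 + 0 + 1 = 2 ≡ 0 (mod 2).
  s_4 = 0 + 0 + 0 + 0 + 1 + 1 + 1 + 1 = 4 ≡ 0 (mod 2).
s = (1, 1, 0, 0)^T — this equals column 12 of H (binary 1100), so error is at position 12.
Correct: flip bit 12 of r = 000000001011101 to get c = 000000001010101.


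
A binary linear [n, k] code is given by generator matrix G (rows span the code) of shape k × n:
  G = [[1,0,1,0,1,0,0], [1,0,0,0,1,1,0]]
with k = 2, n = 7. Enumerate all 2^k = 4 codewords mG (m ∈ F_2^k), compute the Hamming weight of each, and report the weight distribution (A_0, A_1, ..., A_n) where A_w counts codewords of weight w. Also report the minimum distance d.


Weight distribution: A_0 = 1, A_2 = 1, A_3 = 2. Minimum distance d = 2.

Enumerate all 2^2 = 4 messages m ∈ F_2^2.
For each, compute codeword c = mG in F_2^7, then tally its weight.
  m = 00 → c = 0000000, weight = 0.
  m = 10 → c = 1010100, weight = 3.
  m = 01 → c = 1000110, weight = 3.
  m = 11 → c = 0010010, weight = 2.
Tally weights:
  weight 0: 1 codewords.
  weight 2: 1 codewords.
  weight 3: 2 codewords.
Minimum distance d = smallest w > 0 with A_w > 0 = 2.
Sanity: Σ A_w = 4 = 2^2 = 4 ✓.


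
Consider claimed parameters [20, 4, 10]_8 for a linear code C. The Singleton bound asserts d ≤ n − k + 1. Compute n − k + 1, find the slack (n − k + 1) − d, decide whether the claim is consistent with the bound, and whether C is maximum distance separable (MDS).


Singleton RHS = n − k + 1 = 17, slack = 7, bound satisfied, not MDS.

Singleton bound: d ≤ n − k + 1.
Here n = 20, k = 4, so n − k + 1 = 17.
Given d = 10, check d ≤ 17: YES.
Slack = (n − k + 1) − d = 7.
The code is NOT MDS (slack = 7 > 0).
Description: the claimed parameters are [20, 4, 10]_8; such a code would be non-MDS.


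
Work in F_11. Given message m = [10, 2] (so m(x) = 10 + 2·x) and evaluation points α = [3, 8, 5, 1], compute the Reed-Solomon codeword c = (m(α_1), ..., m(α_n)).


c = [5, 4, 9, 1]

Message polynomial: m(x) = 10 + 2·x (mod 11).
For each evaluation point α_i, compute m(α_i) mod 11:
  α_1 = 3: Horner steps 2 → 5, so m(3) = 5.
  α_2 = 8: Horner steps 2 → 4, so m(8) = 4.
  α_3 = 5: Horner steps 2 → 9, so m(5) = 9.
  α_4 = 1: Horner steps 2 → 1, so m(1) = 1.
Codeword c = [5, 4, 9, 1] ∈ F_11^4.


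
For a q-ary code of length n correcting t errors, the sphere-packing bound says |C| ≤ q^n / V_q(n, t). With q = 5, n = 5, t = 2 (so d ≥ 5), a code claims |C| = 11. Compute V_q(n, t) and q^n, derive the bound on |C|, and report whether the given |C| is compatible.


V_q(n, t) = 181, q^n = 3125, Hamming bound = 17, |C| = 11 ≤ bound (satisfied).

Step 1: Compute V_q(n, t) = Σ_{j=0}^2 C(n, j) (q−1)^j.
  j = 0: C(5,0)·(4)^0 = 1·1 = 1.
  j = 1: C(5,1)·(4)^1 = 5·4 = 20.
  j = 2: C(5,2)·(4)^2 = 10·16 = 160.
  V_q(n, t) = 1 + 20 + 160 = 181.
Step 2: q^n = 5^5 = 3125.
Step 3: Hamming bound ⌊q^n / V_q(n,t)⌋ = ⌊3125/181⌋ = 17.
Step 4: Compare |C| = 11 to 17: satisfied.
The claimed |C| lies below the Hamming bound.


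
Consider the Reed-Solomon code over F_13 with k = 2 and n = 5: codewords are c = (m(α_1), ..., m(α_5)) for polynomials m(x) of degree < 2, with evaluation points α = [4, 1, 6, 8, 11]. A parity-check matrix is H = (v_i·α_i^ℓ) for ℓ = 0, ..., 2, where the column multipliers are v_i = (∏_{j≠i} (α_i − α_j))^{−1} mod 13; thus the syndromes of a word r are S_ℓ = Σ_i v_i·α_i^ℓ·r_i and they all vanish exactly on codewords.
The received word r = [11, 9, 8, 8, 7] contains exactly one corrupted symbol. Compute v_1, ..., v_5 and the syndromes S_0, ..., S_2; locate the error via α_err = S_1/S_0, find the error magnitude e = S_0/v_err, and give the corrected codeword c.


S = (3, 11, 10), error at position 4, error magnitude e = 3, c = [11, 9, 8, 5, 7].

Step 1: column multipliers v_i = (∏_{j≠i}(α_i − α_j))^{−1} mod 13.
  i = 1 (α = 4): (4−1)(4−6)(4−8)(4−11) = 3·(−2)·(−4)·(−7) = −168 ≡ 1, so v_1 = 1^{−1} = 1 (mod 13).
  i = 2 (α = 1): (1−4)(1−6)(1−8)(1−11) = (−3)·(−5)·(−7)·(−10) = 1050 ≡ 10, so v_2 = 10^{−1} = 4 (mod 13).
  i = 3 (α = 6): (6−4)(6−1)(6−8)(6−11) = 2·5·(−2)·(−5) = 100 ≡ 9, so v_3 = 9^{−1} = 3 (mod 13).
  i = 4 (α = 8): (8−4)(8−1)(8−6)(8−11) = 4·7·2·(−3) = −168 ≡ 1, so v_4 = 1^{−1} = 1 (mod 13).
  i = 5 (α = 11): (11−4)(11−1)(11−6)(11−8) = 7·10·5·3 = 1050 ≡ 10, so v_5 = 10^{−1} = 4 (mod 13).
  v = [1, 4, 3, 1, 4].
Step 2: syndromes of r = [11, 9, 8, 8, 7] (all sums mod 13).
  S_0 = Σ v_i r_i = 1·11 + 4·9 + 3·8 + 1·8 + 4·7 = 107 ≡ 3.
  S_1 = Σ v_i α_i r_i = 1·4·11 + 4·1·9 + 3·6·8 + 1·8·8 + 4·11·7 = 596 ≡ 11.
  α_i^2 mod 13 = [3, 1, 10, 12, 4].
  S_2 = Σ v_i α_i^2 r_i = 1·3·11 + 4·1·9 + 3·10·8 + 1·12·8 + 4·4·7 = 517 ≡ 10.
  S = (3, 11, 10) ≠ 0, so r is not a codeword (an error is present).
Step 3: locate the error. For a single error e at position i, S_ℓ = v_i·e·α_i^ℓ, so α_err = S_1/S_0.
  S_0^{−1} = 3^{−1} = 9 (mod 13), so α_err = 11·9 = 99 ≡ 8 = α_4. Error position i = 4.
  Consistency check: S_2/S_1 = 10·6 = 60 ≡ 8 = α_err ✓ (single-error assumption holds).
Step 4: error magnitude e = S_0/v_4 = S_0·∏_{j≠4}(α_4 − α_j) = 3·1 = 3 ≡ 3 (mod 13).
Step 5: correct position 4: c_4 = r_4 − e = 8 − 3 ≡ 5 (mod 13). Hence c = [11, 9, 8, 5, 7].
  Check: interpolating c through the α_i gives m(x) = 4 + 5·x (degree < 2) with m(α_i) = c_i for every i, so c is indeed a codeword.


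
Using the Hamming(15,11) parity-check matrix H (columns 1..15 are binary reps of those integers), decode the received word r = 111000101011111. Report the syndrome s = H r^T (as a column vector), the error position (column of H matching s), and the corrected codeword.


s = (0, 1, 0, 1)^T, error position = 5, corrected codeword c = 111010101011111

Compute s = H r^T mod 2 one row at a time:
  s_1 = 0 + 1 + 0 + 1 + 1 + 1 + 1 + 1 = 6 ≡ 0 (mod 2).
  s_2 = 0 + 0 + 0 + 1 + 1 + 1 + 1 + 1 = 5 ≡ 1 (mod 2).
  s_3 = 1 + 1 + 0 + 1 + 0 + 1 + 1 + 1 = 6 ≡ 0 (mod 2).
  s_4 = 1 + 1 + 0 + 1 + 1 + 1 + 1 + 1 = 7 ≡ 1 (mod 2).
s = (0, 1, 0, 1)^T — this equals column 5 of H (binary 0101), so error is at position 5.
Correct: flip bit 5 of r = 111000101011111 to get c = 111010101011111.


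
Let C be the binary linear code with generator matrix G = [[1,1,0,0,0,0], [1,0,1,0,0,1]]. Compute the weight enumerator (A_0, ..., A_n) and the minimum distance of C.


Weight distribution: A_0 = 1, A_2 = 1, A_3 = 2. Minimum distance d = 2.

Enumerate all 2^2 = 4 messages m ∈ F_2^2.
For each, compute codeword c = mG in F_2^6, then tally its weight.
  m = 00 → c = 000000, weight = 0.
  m = 10 → c = 110000, weight = 2.
  m = 01 → c = 101001, weight = 3.
  m = 11 → c = 011001, weight = 3.
Tally weights:
  weight 0: 1 codewords.
  weight 2: 1 codewords.
  weight 3: 2 codewords.
Minimum distance d = smallest w > 0 with A_w > 0 = 2.
Sanity: Σ A_w = 4 = 2^2 = 4 ✓.


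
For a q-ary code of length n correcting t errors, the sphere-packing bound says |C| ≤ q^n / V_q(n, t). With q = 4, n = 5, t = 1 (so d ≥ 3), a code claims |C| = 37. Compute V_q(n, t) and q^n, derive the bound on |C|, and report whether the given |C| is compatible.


V_q(n, t) = 16, q^n = 1024, Hamming bound = 64, |C| = 37 ≤ bound (satisfied).

Step 1: Compute V_q(n, t) = Σ_{j=0}^1 C(n, j) (q−1)^j.
  j = 0: C(5,0)·(3)^0 = 1·1 = 1.
  j = 1: C(5,1)·(3)^1 = 5·3 = 15.
  V_q(n, t) = 1 + 15 = 16.
Step 2: q^n = 4^5 = 1024.
Step 3: Hamming bound ⌊q^n / V_q(n,t)⌋ = ⌊1024/16⌋ = 64.
Step 4: Compare |C| = 37 to 64: satisfied.
The claimed |C| lies below the Hamming bound.


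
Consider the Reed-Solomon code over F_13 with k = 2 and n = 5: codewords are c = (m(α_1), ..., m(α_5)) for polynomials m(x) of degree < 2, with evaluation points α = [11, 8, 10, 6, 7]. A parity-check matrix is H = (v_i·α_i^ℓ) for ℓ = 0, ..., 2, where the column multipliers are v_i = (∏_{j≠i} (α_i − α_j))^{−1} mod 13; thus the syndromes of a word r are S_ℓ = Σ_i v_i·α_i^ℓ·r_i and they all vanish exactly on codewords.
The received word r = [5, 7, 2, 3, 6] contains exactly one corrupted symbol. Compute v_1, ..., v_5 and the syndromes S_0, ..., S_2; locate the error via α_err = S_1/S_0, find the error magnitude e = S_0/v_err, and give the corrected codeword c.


S = (2, 3, 11), error at position 2, error magnitude e = 11, c = [5, 9, 2, 3, 6].

Step 1: column multipliers v_i = (∏_{j≠i}(α_i − α_j))^{−1} mod 13.
  i = 1 (α = 11): (11−8)(11−10)(11−6)(11−7) = 3·1·5·4 = 60 ≡ 8, so v_1 = 8^{−1} = 5 (mod 13).
  i = 2 (α = 8): (8−11)(8−10)(8−6)(8−7) = (−3)·(−2)·2·1 = 12 ≡ 12, so v_2 = 12^{−1} = 12 (mod 13).
  i = 3 (α = 10): (10−11)(10−8)(10−6)(10−7) = (−1)·2·4·3 = −24 ≡ 2, so v_3 = 2^{−1} = 7 (mod 13).
  i = 4 (α = 6): (6−11)(6−8)(6−10)(6−7) = (−5)·(−2)·(−4)·(−1) = 40 ≡ 1, so v_4 = 1^{−1} = 1 (mod 13).
  i = 5 (α = 7): (7−11)(7−8)(7−10)(7−6) = (−4)·(−1)·(−3)·1 = −12 ≡ 1, so v_5 = 1^{−1} = 1 (mod 13).
  v = [5, 12, 7, 1, 1].
Step 2: syndromes of r = [5, 7, 2, 3, 6] (all sums mod 13).
  S_0 = Σ v_i r_i = 5·5 + 12·7 + 7·2 + 1·3 + 1·6 = 132 ≡ 2.
  S_1 = Σ v_i α_i r_i = 5·11·5 + 12·8·7 + 7·10·2 + 1·6·3 + 1·7·6 = 1147 ≡ 3.
  α_i^2 mod 13 = [4, 12, 9, 10, 10].
  S_2 = Σ v_i α_i^2 r_i = 5·4·5 + 12·12·7 + 7·9·2 + 1·10·3 + 1·10·6 = 1324 ≡ 11.
  S = (2, 3, 11) ≠ 0, so r is not a codeword (an error is present).
Step 3: locate the error. For a single error e at position i, S_ℓ = v_i·e·α_i^ℓ, so α_err = S_1/S_0.
  S_0^{−1} = 2^{−1} = 7 (mod 13), so α_err = 3·7 = 21 ≡ 8 = α_2. Error position i = 2.
  Consistency check: S_2/S_1 = 11·9 = 99 ≡ 8 = α_err ✓ (single-error assumption holds).
Step 4: error magnitude e = S_0/v_2 = S_0·∏_{j≠2}(α_2 − α_j) = 2·12 = 24 ≡ 11 (mod 13).
Step 5: correct position 2: c_2 = r_2 − e = 7 − 11 ≡ 9 (mod 13). Hence c = [5, 9, 2, 3, 6].
  Check: interpolating c through the α_i gives m(x) = 11 + 3·x (degree < 2) with m(α_i) = c_i for every i, so c is indeed a codeword.


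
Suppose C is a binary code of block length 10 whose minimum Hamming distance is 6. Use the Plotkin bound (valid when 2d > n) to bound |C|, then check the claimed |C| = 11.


Plotkin bound M ≤ 6; given |C| = 11 > bound (violated).

Check applicability: 2d = 12, n = 10.
2d − n = 2 > 0, so Plotkin applies.
Compute d/(2d−n) = 6/2 ≈ 3.0000.
⌊d/(2d−n)⌋ = 3.
Plotkin bound: M ≤ 2·3 = 6.
Given |C| = 11, check: VIOLATED.
This |C| is above the Plotkin bound, so no binary code with n = 10, d = 6 and 11 codewords exists.


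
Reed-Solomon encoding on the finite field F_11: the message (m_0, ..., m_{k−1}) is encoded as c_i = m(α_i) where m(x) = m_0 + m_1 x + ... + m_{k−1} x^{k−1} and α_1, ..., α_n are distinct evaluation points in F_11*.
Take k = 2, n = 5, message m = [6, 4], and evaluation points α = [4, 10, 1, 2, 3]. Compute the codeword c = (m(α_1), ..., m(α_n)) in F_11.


c = [0, 2, 10, 3, 7]

Message polynomial: m(x) = 6 + 4·x (mod 11).
For each evaluation point α_i, compute m(α_i) mod 11:
  α_1 = 4: Horner steps 4 → 0, so m(4) = 0.
  α_2 = 10: Horner steps 4 → 2, so m(10) = 2.
  α_3 = 1: Horner steps 4 → 10, so m(1) = 10.
  α_4 = 2: Horner steps 4 → 3, so m(2) = 3.
  α_5 = 3: Horner steps 4 → 7, so m(3) = 7.
Codeword c = [0, 2, 10, 3, 7] ∈ F_11^5.


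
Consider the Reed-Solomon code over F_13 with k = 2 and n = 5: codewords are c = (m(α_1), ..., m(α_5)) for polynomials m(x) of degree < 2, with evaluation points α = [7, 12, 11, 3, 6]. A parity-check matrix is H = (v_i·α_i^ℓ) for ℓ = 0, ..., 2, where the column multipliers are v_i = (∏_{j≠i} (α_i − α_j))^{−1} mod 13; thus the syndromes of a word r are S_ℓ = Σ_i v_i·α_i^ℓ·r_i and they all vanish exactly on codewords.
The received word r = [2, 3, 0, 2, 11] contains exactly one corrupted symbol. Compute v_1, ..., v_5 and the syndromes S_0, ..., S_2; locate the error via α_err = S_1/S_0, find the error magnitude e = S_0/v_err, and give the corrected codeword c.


S = (7, 10, 5), error at position 1, error magnitude e = 1, c = [1, 3, 0, 2, 11].

Step 1: column multipliers v_i = (∏_{j≠i}(α_i − α_j))^{−1} mod 13.
  i = 1 (α = 7): (7−12)(7−11)(7−3)(7−6) = (−5)·(−4)·4·1 = 80 ≡ 2, so v_1 = 2^{−1} = 7 (mod 13).
  i = 2 (α = 12): (12−7)(12−11)(12−3)(12−6) = 5·1·9·6 = 270 ≡ 10, so v_2 = 10^{−1} = 4 (mod 13).
  i = 3 (α = 11): (11−7)(11−12)(11−3)(11−6) = 4·(−1)·8·5 = −160 ≡ 9, so v_3 = 9^{−1} = 3 (mod 13).
  i = 4 (α = 3): (3−7)(3−12)(3−11)(3−6) = (−4)·(−9)·(−8)·(−3) = 864 ≡ 6, so v_4 = 6^{−1} = 11 (mod 13).
  i = 5 (α = 6): (6−7)(6−12)(6−11)(6−3) = (−1)·(−6)·(−5)·3 = −90 ≡ 1, so v_5 = 1^{−1} = 1 (mod 13).
  v = [7, 4, 3, 11, 1].
Step 2: syndromes of r = [2, 3, 0, 2, 11] (all sums mod 13).
  S_0 = Σ v_i r_i = 7·2 + 4·3 + 3·0 + 11·2 + 1·11 = 59 ≡ 7.
  S_1 = Σ v_i α_i r_i = 7·7·2 + 4·12·3 + 3·11·0 + 11·3·2 + 1·6·11 = 374 ≡ 10.
  α_i^2 mod 13 = [10, 1, 4, 9, 10].
  S_2 = Σ v_i α_i^2 r_i = 7·10·2 + 4·1·3 + 3·4·0 + 11·9·2 + 1·10·11 = 460 ≡ 5.
  S = (7, 10, 5) ≠ 0, so r is not a codeword (an error is present).
Step 3: locate the error. For a single error e at position i, S_ℓ = v_i·e·α_i^ℓ, so α_err = S_1/S_0.
  S_0^{−1} = 7^{−1} = 2 (mod 13), so α_err = 10·2 = 20 ≡ 7 = α_1. Error position i = 1.
  Consistency check: S_2/S_1 = 5·4 = 20 ≡ 7 = α_err ✓ (single-error assumption holds).
Step 4: error magnitude e = S_0/v_1 = S_0·∏_{j≠1}(α_1 − α_j) = 7·2 = 14 ≡ 1 (mod 13).
Step 5: correct position 1: c_1 = r_1 − e = 2 − 1 ≡ 1 (mod 13). Hence c = [1, 3, 0, 2, 11].
  Check: interpolating c through the α_i gives m(x) = 6 + 3·x (degree < 2) with m(α_i) = c_i for every i, so c is indeed a codeword.


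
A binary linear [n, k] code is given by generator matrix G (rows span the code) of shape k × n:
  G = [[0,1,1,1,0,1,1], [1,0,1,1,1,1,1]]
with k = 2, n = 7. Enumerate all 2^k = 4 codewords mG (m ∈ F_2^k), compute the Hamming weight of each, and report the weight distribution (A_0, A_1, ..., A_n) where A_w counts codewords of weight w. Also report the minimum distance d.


Weight distribution: A_0 = 1, A_3 = 1, A_5 = 1, A_6 = 1. Minimum distance d = 3.

Enumerate all 2^2 = 4 messages m ∈ F_2^2.
For each, compute codeword c = mG in F_2^7, then tally its weight.
  m = 00 → c = 0000000, weight = 0.
  m = 10 → c = 0111011, weight = 5.
  m = 01 → c = 1011111, weight = 6.
  m = 11 → c = 1100100, weight = 3.
Tally weights:
  weight 0: 1 codewords.
  weight 3: 1 codewords.
  weight 5: 1 codewords.
  weight 6: 1 codewords.
Minimum distance d = smallest w > 0 with A_w > 0 = 3.
Sanity: Σ A_w = 4 = 2^2 = 4 ✓.


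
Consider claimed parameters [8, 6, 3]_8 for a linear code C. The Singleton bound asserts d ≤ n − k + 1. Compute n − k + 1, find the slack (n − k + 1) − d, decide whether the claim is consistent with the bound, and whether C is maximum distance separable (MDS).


Singleton RHS = n − k + 1 = 3, slack = 0, bound satisfied, MDS.

Singleton bound: d ≤ n − k + 1.
Here n = 8, k = 6, so n − k + 1 = 3.
Given d = 3, check d ≤ 3: YES.
Slack = (n − k + 1) − d = 0.
The code is MDS (slack = 0).
Description: the claimed parameters are [8, 6, 3]_8; such a code would be MDS (meets Singleton bound).


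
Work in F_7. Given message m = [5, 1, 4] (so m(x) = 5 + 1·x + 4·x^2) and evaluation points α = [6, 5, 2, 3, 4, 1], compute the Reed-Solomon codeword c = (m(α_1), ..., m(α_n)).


c = [1, 5, 2, 2, 3, 3]

Message polynomial: m(x) = 5 + 1·x + 4·x^2 (mod 7).
For each evaluation point α_i, compute m(α_i) mod 7:
  α_1 = 6: Horner steps 4 → 4 → 1, so m(6) = 1.
  α_2 = 5: Horner steps 4 → 0 → 5, so m(5) = 5.
  α_3 = 2: Horner steps 4 → 2 → 2, so m(2) = 2.
  α_4 = 3: Horner steps 4 → 6 → 2, so m(3) = 2.
  α_5 = 4: Horner steps 4 → 3 → 3, so m(4) = 3.
  α_6 = 1: Horner steps 4 → 5 → 3, so m(1) = 3.
Codeword c = [1, 5, 2, 2, 3, 3] ∈ F_7^6.


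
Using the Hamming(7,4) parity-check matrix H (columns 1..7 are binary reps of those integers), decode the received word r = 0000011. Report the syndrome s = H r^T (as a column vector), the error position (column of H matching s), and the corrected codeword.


s = (0, 0, 1)^T, error position = 1, corrected codeword c = 1000011

Compute s = H r^T mod 2 one row at a time:
  s_1 = 0 + 0 + 1 + 1 = 2 ≡ 0 (mod 2).
  s_2 = 0 + 0 + 1 + 1 = 2 ≡ 0 (mod 2).
  s_3 = 0 + 0 + 0 + 1 = 1 ≡ 1 (mod 2).
s = (0, 0, 1)^T — this equals column 1 of H (binary 001), so error is at position 1.
Correct: flip bit 1 of r = 0000011 to get c = 1000011.


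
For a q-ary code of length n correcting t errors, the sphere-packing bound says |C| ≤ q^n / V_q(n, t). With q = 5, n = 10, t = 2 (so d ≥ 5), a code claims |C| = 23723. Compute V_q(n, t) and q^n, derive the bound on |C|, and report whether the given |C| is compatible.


V_q(n, t) = 761, q^n = 9765625, Hamming bound = 12832, |C| = 23723 > bound (violated).

Step 1: Compute V_q(n, t) = Σ_{j=0}^2 C(n, j) (q−1)^j.
  j = 0: C(10,0)·(4)^0 = 1·1 = 1.
  j = 1: C(10,1)·(4)^1 = 10·4 = 40.
  j = 2: C(10,2)·(4)^2 = 45·16 = 720.
  V_q(n, t) = 1 + 40 + 720 = 761.
Step 2: q^n = 5^10 = 9765625.
Step 3: Hamming bound ⌊q^n / V_q(n,t)⌋ = ⌊9765625/761⌋ = 12832.
Step 4: Compare |C| = 23723 to 12832: violated.
The claimed |C| lies above the Hamming bound, so no 5-ary code of length 10 with d ≥ 5 can have 23723 codewords.
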